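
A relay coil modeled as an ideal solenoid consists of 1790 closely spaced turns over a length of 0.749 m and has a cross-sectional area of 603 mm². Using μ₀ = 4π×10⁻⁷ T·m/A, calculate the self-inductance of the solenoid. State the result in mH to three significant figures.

A = 603 mm² = 6.030×10^-4 m².
For a long solenoid, L = μ₀N²A/ℓ.
L = (4π×10⁻⁷)(1790)²(6.030×10^-4)/(0.749 m) = 3.242×10^-3 H.

L ≈ 3.24 mH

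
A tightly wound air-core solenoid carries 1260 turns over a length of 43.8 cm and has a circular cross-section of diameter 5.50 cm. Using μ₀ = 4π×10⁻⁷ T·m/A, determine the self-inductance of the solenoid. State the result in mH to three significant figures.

A = π(d/2)² = π(2.750×10^-2 m)² = 2.376×10^-3 m².
For a long solenoid, L = μ₀N²A/ℓ.
L = (4π×10⁻⁷)(1260)²(2.376×10^-3)/(0.438 m) = 1.082×10^-2 H.

L ≈ 10.8 mH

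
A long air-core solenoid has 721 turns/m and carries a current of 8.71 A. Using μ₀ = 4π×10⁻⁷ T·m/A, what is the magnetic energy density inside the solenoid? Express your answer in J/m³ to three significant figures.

B = μ₀nI = (4π×10⁻⁷)(721)(8.71) = 7.892×10^-3 T.
u = B²/(2μ₀) = (7.892×10^-3)²/(2×4π×10⁻⁷) = 24.78 J/m³.

u ≈ 24.8 J/m³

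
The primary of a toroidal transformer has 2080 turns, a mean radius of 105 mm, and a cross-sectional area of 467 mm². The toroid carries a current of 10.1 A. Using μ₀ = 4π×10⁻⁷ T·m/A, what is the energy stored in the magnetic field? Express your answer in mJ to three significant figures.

L = μ₀N²A/(2πR) = (4π×10⁻⁷)(2080)²(4.670×10^-4)/(2π×0.105) = 3.848×10^-3 H.
U = ½LI² = ½(3.848×10^-3)(10.1)² = 0.1963 J.

U ≈ 196 mJ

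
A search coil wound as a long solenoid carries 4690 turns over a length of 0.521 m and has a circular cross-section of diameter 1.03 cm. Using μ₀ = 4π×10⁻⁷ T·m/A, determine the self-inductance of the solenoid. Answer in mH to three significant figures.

A = π(d/2)² = π(5.150×10^-3 m)² = 8.332×10^-5 m².
For a long solenoid, L = μ₀N²A/ℓ.
L = (4π×10⁻⁷)(4690)²(8.332×10^-5)/(0.521 m) = 4.421×10^-3 H.

L ≈ 4.42 mH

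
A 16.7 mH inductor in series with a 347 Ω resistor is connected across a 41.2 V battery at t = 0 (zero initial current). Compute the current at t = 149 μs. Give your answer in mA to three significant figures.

I ≈ 113 mA

τ = L/R = 1.670×10^-2/347 = 4.813×10^-5 s; final current I_∞ = ε/R = 41.2/347 = 0.1187 A.
I(t) = I_∞(1 − e^(−t/τ)) with t/τ = 3.096.
I = (0.1187)(1 − e^(−3.096)) = 0.1134 A.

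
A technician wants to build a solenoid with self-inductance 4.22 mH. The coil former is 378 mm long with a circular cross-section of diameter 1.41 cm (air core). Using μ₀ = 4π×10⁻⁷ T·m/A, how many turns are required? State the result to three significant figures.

A = π(d/2)² = π(7.050×10^-3 m)² = 1.561×10^-4 m².
From L = μ₀N²A/ℓ, N = √(Lℓ / (μ₀A)).
N = √[(4.220×10^-3)(0.378) / ((4π×10⁻⁷)×1.561×10^-4)] = √(8.130×10^6) ≈ 2851.2.

N ≈ 2850 turns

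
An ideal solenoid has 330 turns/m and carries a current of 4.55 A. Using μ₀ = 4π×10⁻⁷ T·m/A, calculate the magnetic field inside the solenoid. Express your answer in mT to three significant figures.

B ≈ 1.89 mT

Inside a long solenoid, B = μ₀nI.
B = (4π×10⁻⁷)(330 m⁻¹)(4.55 A) = 1.887×10^-3 T.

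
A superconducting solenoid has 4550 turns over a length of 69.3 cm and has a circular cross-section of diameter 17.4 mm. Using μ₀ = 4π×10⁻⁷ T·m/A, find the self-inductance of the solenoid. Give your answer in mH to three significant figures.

L ≈ 8.93 mH

A = π(d/2)² = π(8.700×10^-3 m)² = 2.378×10^-4 m².
For a long solenoid, L = μ₀N²A/ℓ.
L = (4π×10⁻⁷)(4550)²(2.378×10^-4)/(0.693 m) = 8.927×10^-3 H.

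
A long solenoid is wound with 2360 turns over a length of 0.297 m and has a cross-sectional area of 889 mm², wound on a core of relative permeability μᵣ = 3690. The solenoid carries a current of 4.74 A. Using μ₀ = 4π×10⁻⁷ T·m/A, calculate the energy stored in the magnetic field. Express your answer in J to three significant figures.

A = 889 mm² = 8.890×10^-4 m².
L = μ₀μᵣN²A/ℓ = (4π×10⁻⁷)(3690)(2360)²(8.890×10^-4)/(0.297) = 77.3 H.
U = ½LI² = ½(77.3)(4.74)² = 868.4 J.

U ≈ 868 J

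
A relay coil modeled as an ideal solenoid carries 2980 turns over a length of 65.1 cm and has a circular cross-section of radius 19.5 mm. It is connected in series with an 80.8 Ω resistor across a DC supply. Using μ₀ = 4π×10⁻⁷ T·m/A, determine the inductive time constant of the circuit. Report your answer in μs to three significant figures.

τ ≈ 253 μs

A = πr² = π(1.950×10^-2 m)² = 1.1946×10^-3 m².
L = μ₀N²A/ℓ = (4π×10⁻⁷)(2980)²(1.1946×10^-3)/(0.651) = 2.048×10^-2 H.
τ = L/R = (2.048×10^-2)/(80.8) = 2.534×10^-4 s.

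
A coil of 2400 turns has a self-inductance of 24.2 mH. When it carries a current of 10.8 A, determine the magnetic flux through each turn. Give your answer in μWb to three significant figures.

Φ_B ≈ 109 μWb

From L = NΦ_B/I, the flux per turn is Φ_B = LI/N.
Φ_B = (2.420×10^-2 H)(10.8 A)/2400 = 1.089×10^-4 Wb.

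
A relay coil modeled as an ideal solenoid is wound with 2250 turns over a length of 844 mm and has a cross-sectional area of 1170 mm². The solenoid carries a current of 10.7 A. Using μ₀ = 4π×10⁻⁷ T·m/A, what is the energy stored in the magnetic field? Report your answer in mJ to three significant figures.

A = 1170 mm² = 1.170×10^-3 m².
L = μ₀N²A/ℓ = (4π×10⁻⁷)(2250)²(1.170×10^-3)/(0.844) = 8.819×10^-3 H.
U = ½LI² = ½(8.819×10^-3)(10.7)² = 0.5048 J.

U ≈ 505 mJ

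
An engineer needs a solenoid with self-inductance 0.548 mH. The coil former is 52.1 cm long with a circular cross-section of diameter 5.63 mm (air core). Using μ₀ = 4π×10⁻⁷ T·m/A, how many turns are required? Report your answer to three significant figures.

A = π(d/2)² = π(2.815×10^-3 m)² = 2.489×10^-5 m².
From L = μ₀N²A/ℓ, N = √(Lℓ / (μ₀A)).
N = √[(5.480×10^-4)(0.521) / ((4π×10⁻⁷)×2.489×10^-5)] = √(9.126×10^6) ≈ 3021.0.

N ≈ 3020 turns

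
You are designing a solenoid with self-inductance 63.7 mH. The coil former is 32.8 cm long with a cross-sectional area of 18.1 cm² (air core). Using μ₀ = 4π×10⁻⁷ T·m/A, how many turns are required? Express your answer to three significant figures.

N ≈ 3030 turns

A = 18.1 cm² = 1.810×10^-3 m².
From L = μ₀N²A/ℓ, N = √(Lℓ / (μ₀A)).
N = √[(6.370×10^-2)(0.328) / ((4π×10⁻⁷)×1.810×10^-3)] = √(9.186×10^6) ≈ 3030.8.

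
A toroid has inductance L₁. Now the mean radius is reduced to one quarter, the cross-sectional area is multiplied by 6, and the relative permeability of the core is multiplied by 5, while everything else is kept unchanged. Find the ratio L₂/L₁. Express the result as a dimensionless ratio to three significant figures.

L₂/L₁ = 120

For a toroid, L ∝ μᵣN²A/R.
L₂/L₁ = (0.25)^-1 × (6) × (5) = 120.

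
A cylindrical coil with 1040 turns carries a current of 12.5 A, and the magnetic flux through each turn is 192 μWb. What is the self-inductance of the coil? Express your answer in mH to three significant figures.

L ≈ 16.0 mH

Self-inductance is defined by L = NΦ_B/I (flux linkage over current).
L = (1040)(1.920×10^-4 Wb)/(12.5 A) = 1.597×10^-2 H.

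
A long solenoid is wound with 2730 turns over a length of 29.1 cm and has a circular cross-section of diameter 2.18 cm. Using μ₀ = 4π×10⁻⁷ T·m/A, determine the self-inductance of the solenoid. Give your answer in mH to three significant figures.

L ≈ 12.0 mH

A = π(d/2)² = π(1.090×10^-2 m)² = 3.733×10^-4 m².
For a long solenoid, L = μ₀N²A/ℓ.
L = (4π×10⁻⁷)(2730)²(3.733×10^-4)/(0.291 m) = 1.201×10^-2 H.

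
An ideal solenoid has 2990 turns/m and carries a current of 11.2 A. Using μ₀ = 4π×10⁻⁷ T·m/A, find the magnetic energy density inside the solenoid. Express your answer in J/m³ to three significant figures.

u ≈ 705 J/m³

B = μ₀nI = (4π×10⁻⁷)(2.990×10^3)(11.2) = 4.208×10^-2 T.
u = B²/(2μ₀) = (4.208×10^-2)²/(2×4π×10⁻⁷) = 704.6 J/m³.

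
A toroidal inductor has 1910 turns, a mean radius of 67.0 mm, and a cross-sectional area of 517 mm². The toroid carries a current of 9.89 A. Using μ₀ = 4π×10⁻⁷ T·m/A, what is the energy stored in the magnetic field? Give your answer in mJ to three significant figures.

U ≈ 275 mJ

L = μ₀N²A/(2πR) = (4π×10⁻⁷)(1910)²(5.170×10^-4)/(2π×6.700×10^-2) = 5.630×10^-3 H.
U = ½LI² = ½(5.630×10^-3)(9.89)² = 0.2753 J.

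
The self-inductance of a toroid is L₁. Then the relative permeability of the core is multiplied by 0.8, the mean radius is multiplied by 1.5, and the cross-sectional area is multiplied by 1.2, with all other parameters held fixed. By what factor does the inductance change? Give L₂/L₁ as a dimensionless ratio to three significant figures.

L₂/L₁ = 0.640

For a toroid, L ∝ μᵣN²A/R.
L₂/L₁ = (0.8) × (1.5)^-1 × (1.2) = 0.640.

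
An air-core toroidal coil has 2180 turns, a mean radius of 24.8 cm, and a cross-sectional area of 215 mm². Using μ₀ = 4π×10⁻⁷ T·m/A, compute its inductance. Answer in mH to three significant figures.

L ≈ 0.824 mH

For a thin toroid, L = μ₀N²A/(2πR).
L = (4π×10⁻⁷)(2180)²(2.150×10^-4) / (2π×0.248 m) = 8.240×10^-4 H.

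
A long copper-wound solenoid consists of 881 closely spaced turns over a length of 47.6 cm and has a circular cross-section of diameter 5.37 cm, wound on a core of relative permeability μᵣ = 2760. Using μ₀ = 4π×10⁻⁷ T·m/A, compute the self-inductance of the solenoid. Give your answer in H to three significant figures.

L ≈ 12.8 H

A = π(d/2)² = π(2.685×10^-2 m)² = 2.2648×10^-3 m².
For a long solenoid, L = μ₀μᵣN²A/ℓ.
L = (4π×10⁻⁷)(2760)(881)²(2.2648×10^-3)/(0.476 m) = 12.81 H.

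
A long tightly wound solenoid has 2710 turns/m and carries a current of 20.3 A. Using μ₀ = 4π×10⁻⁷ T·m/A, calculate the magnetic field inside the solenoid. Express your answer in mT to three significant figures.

B ≈ 69.1 mT

Inside a long solenoid, B = μ₀nI.
B = (4π×10⁻⁷)(2.710×10^3 m⁻¹)(20.3 A) = 6.913×10^-2 T.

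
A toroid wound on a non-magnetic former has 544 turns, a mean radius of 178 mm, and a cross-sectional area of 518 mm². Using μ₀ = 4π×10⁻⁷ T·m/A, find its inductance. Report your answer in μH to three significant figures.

L ≈ 172 μH

For a thin toroid, L = μ₀N²A/(2πR).
L = (4π×10⁻⁷)(544)²(5.180×10^-4) / (2π×0.178 m) = 1.722×10^-4 H.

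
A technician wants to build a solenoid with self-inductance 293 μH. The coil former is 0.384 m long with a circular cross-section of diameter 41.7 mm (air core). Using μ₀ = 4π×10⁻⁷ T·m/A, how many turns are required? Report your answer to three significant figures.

A = π(d/2)² = π(2.085×10^-2 m)² = 1.366×10^-3 m².
From L = μ₀N²A/ℓ, N = √(Lℓ / (μ₀A)).
N = √[(2.930×10^-4)(0.384) / ((4π×10⁻⁷)×1.366×10^-3)] = √(6.556×10^4) ≈ 256.0.

N ≈ 256 turns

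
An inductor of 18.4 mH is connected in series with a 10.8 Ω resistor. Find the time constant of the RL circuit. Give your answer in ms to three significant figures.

τ ≈ 1.70 ms

τ = L/R = (1.840×10^-2 H)/(10.8 Ω) = 1.704×10^-3 s.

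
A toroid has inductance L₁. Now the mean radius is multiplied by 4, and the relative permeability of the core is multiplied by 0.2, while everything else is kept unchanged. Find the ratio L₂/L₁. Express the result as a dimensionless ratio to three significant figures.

L₂/L₁ = 0.0500

For a toroid, L ∝ μᵣN²A/R.
L₂/L₁ = (4)^-1 × (0.2) = 0.0500.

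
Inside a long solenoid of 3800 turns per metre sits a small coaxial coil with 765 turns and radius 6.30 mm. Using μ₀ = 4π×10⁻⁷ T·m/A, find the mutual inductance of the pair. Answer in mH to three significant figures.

The outer solenoid produces a uniform field B₁ = μ₀n₁I₁ across the inner coil,
so the flux linkage is N₂Φ = N₂B₁A₂ = μ₀n₁N₂A₂·I₁, giving M = μ₀n₁N₂A₂.
A₂ = πr² = π(6.300×10^-3 m)² = 1.247×10^-4 m².
M = (4π×10⁻⁷)(3800)(765)(1.247×10^-4) = 4.55497×10^-4 H.

M ≈ 0.455 mH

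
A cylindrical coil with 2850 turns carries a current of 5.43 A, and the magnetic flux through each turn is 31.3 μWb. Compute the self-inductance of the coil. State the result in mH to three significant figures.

Self-inductance is defined by L = NΦ_B/I (flux linkage over current).
L = (2850)(3.130×10^-5 Wb)/(5.43 A) = 1.643×10^-2 H.

L ≈ 16.4 mH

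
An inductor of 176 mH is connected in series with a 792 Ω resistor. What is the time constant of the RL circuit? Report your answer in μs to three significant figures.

τ ≈ 222 μs

τ = L/R = (0.176 H)/(792 Ω) = 2.222×10^-4 s.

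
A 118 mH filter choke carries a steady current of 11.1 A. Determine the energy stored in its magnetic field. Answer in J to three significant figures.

Stored magnetic energy: U = ½LI².
U = ½(0.118 H)(11.1 A)² = 7.269 J.

U ≈ 7.27 J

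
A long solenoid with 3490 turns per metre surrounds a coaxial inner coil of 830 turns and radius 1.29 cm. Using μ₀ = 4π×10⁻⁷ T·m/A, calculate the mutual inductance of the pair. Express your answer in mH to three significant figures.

M ≈ 1.90 mH

The outer solenoid produces a uniform field B₁ = μ₀n₁I₁ across the inner coil,
so the flux linkage is N₂Φ = N₂B₁A₂ = μ₀n₁N₂A₂·I₁, giving M = μ₀n₁N₂A₂.
A₂ = πr² = π(1.290×10^-2 m)² = 5.228×10^-4 m².
M = (4π×10⁻⁷)(3490)(830)(5.228×10^-4) = 1.903×10^-3 H.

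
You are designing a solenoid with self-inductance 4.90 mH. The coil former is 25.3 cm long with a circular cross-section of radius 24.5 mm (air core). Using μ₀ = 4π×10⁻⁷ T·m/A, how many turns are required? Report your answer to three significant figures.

N ≈ 723 turns

A = πr² = π(2.450×10^-2 m)² = 1.886×10^-3 m².
From L = μ₀N²A/ℓ, N = √(Lℓ / (μ₀A)).
N = √[(4.900×10^-3)(0.253) / ((4π×10⁻⁷)×1.886×10^-3)] = √(5.231×10^5) ≈ 723.3.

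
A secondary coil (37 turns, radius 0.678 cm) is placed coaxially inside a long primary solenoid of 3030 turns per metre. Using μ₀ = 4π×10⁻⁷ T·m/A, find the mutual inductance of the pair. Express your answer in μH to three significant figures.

M ≈ 20.3 μH

The outer solenoid produces a uniform field B₁ = μ₀n₁I₁ across the inner coil,
so the flux linkage is N₂Φ = N₂B₁A₂ = μ₀n₁N₂A₂·I₁, giving M = μ₀n₁N₂A₂.
A₂ = πr² = π(6.780×10^-3 m)² = 1.444×10^-4 m².
M = (4π×10⁻⁷)(3030)(37)(1.444×10^-4) = 2.0345×10^-5 H.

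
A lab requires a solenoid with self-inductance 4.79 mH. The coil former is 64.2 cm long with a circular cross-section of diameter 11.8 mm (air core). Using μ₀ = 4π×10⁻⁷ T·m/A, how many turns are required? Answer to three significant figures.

N ≈ 4730 turns

A = π(d/2)² = π(5.900×10^-3 m)² = 1.094×10^-4 m².
From L = μ₀N²A/ℓ, N = √(Lℓ / (μ₀A)).
N = √[(4.790×10^-3)(0.642) / ((4π×10⁻⁷)×1.094×10^-4)] = √(2.238×10^7) ≈ 4730.5.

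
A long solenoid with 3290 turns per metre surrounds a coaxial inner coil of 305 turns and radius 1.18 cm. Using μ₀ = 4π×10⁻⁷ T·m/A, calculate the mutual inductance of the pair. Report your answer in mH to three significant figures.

M ≈ 0.552 mH

The outer solenoid produces a uniform field B₁ = μ₀n₁I₁ across the inner coil,
so the flux linkage is N₂Φ = N₂B₁A₂ = μ₀n₁N₂A₂·I₁, giving M = μ₀n₁N₂A₂.
A₂ = πr² = π(1.180×10^-2 m)² = 4.374×10^-4 m².
M = (4π×10⁻⁷)(3290)(305)(4.374×10^-4) = 5.516×10^-4 H.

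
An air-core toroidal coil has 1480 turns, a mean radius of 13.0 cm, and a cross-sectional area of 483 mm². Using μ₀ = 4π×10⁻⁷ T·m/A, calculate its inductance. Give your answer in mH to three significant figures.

For a thin toroid, L = μ₀N²A/(2πR).
L = (4π×10⁻⁷)(1480)²(4.830×10^-4) / (2π×0.13 m) = 1.628×10^-3 H.

L ≈ 1.63 mH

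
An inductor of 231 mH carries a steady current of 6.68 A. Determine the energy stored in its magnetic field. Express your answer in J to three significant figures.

Stored magnetic energy: U = ½LI².
U = ½(0.231 H)(6.68 A)² = 5.154 J.

U ≈ 5.15 J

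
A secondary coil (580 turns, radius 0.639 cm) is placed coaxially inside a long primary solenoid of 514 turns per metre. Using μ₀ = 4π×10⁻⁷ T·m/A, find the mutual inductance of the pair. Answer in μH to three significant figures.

M ≈ 48.1 μH

The outer solenoid produces a uniform field B₁ = μ₀n₁I₁ across the inner coil,
so the flux linkage is N₂Φ = N₂B₁A₂ = μ₀n₁N₂A₂·I₁, giving M = μ₀n₁N₂A₂.
A₂ = πr² = π(6.390×10^-3 m)² = 1.283×10^-4 m².
M = (4π×10⁻⁷)(514)(580)(1.283×10^-4) = 4.806×10^-5 H.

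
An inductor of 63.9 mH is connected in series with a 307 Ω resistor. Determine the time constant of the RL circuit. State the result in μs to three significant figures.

τ = L/R = (6.390×10^-2 H)/(307 Ω) = 2.081×10^-4 s.

τ ≈ 208 μs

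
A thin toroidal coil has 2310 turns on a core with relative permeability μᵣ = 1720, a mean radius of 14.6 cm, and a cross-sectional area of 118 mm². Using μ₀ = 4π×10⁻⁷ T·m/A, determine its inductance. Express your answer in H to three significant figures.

For a thin toroid, L = μ₀μᵣN²A/(2πR).
L = (4π×10⁻⁷)(1720)(2310)²(1.180×10^-4) / (2π×0.146 m) = 1.484 H.

L ≈ 1.48 H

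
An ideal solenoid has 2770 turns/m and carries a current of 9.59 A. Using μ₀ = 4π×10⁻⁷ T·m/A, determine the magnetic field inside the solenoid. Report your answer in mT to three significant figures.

Inside a long solenoid, B = μ₀nI.
B = (4π×10⁻⁷)(2.770×10^3 m⁻¹)(9.59 A) = 3.338×10^-2 T.

B ≈ 33.4 mT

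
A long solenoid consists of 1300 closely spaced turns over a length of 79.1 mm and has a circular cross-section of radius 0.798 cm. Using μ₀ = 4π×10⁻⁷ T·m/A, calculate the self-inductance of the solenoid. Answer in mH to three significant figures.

A = πr² = π(7.980×10^-3 m)² = 2.001×10^-4 m².
For a long solenoid, L = μ₀N²A/ℓ.
L = (4π×10⁻⁷)(1300)²(2.001×10^-4)/(7.910×10^-2 m) = 5.371×10^-3 H.

L ≈ 5.37 mH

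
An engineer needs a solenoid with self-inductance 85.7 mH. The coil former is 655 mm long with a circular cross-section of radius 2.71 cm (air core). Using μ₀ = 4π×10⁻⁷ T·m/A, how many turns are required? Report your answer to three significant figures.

N ≈ 4400 turns

A = πr² = π(2.710×10^-2 m)² = 2.307×10^-3 m².
From L = μ₀N²A/ℓ, N = √(Lℓ / (μ₀A)).
N = √[(8.570×10^-2)(0.655) / ((4π×10⁻⁷)×2.307×10^-3)] = √(1.936×10^7) ≈ 4400.1.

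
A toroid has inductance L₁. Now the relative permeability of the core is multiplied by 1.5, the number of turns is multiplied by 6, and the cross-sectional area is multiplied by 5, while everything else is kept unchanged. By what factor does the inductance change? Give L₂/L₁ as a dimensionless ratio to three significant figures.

For a toroid, L ∝ μᵣN²A/R.
L₂/L₁ = (1.5) × (6)^2 × (5) = 270.

L₂/L₁ = 270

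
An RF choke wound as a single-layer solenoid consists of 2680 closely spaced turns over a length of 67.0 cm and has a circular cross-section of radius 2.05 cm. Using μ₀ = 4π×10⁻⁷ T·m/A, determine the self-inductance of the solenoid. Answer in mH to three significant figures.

L ≈ 17.8 mH

A = πr² = π(2.050×10^-2 m)² = 1.320×10^-3 m².
For a long solenoid, L = μ₀N²A/ℓ.
L = (4π×10⁻⁷)(2680)²(1.320×10^-3)/(0.67 m) = 1.779×10^-2 H.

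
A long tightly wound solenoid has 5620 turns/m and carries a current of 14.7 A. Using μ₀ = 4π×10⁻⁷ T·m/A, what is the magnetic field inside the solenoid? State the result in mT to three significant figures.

Inside a long solenoid, B = μ₀nI.
B = (4π×10⁻⁷)(5.620×10^3 m⁻¹)(14.7 A) = 0.1038 T.

B ≈ 104 mT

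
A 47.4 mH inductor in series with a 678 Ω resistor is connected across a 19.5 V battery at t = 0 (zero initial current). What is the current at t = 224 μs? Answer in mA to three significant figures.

τ = L/R = 4.740×10^-2/678 = 6.991×10^-5 s; final current I_∞ = ε/R = 19.5/678 = 2.876×10^-2 A.
I(t) = I_∞(1 − e^(−t/τ)) with t/τ = 3.204.
I = (2.876×10^-2)(1 − e^(−3.204)) = 2.759×10^-2 A.

I ≈ 27.6 mA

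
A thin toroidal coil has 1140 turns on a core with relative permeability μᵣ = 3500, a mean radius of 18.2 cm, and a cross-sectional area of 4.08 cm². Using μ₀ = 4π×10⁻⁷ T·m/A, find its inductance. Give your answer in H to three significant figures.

For a thin toroid, L = μ₀μᵣN²A/(2πR).
L = (4π×10⁻⁷)(3500)(1140)²(4.080×10^-4) / (2π×0.182 m) = 2.039 H.

L ≈ 2.04 H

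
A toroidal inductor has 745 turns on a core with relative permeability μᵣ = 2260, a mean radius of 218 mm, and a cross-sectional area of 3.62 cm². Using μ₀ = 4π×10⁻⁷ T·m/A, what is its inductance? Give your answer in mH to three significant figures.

For a thin toroid, L = μ₀μᵣN²A/(2πR).
L = (4π×10⁻⁷)(2260)(745)²(3.620×10^-4) / (2π×0.218 m) = 0.4166 H.

L ≈ 417 mH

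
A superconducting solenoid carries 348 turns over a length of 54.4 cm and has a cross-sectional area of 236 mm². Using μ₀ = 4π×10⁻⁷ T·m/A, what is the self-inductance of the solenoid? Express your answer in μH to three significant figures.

A = 236 mm² = 2.360×10^-4 m².
For a long solenoid, L = μ₀N²A/ℓ.
L = (4π×10⁻⁷)(348)²(2.360×10^-4)/(0.544 m) = 6.602×10^-5 H.

L ≈ 66.0 μH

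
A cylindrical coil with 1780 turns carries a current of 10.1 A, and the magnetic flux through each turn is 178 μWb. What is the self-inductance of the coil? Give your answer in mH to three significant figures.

L ≈ 31.4 mH

Self-inductance is defined by L = NΦ_B/I (flux linkage over current).
L = (1780)(1.780×10^-4 Wb)/(10.1 A) = 3.137×10^-2 H.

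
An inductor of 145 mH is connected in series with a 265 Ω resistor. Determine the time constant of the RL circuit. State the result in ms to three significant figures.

τ ≈ 0.547 ms

τ = L/R = (0.145 H)/(265 Ω) = 5.472×10^-4 s.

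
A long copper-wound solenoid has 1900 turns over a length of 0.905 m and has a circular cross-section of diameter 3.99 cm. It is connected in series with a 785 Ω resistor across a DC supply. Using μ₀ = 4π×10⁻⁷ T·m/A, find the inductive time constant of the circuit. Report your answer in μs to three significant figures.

A = π(d/2)² = π(1.995×10^-2 m)² = 1.250×10^-3 m².
L = μ₀N²A/ℓ = (4π×10⁻⁷)(1900)²(1.250×10^-3)/(0.905) = 6.268×10^-3 H.
τ = L/R = (6.268×10^-3)/(785) = 7.984×10^-6 s.

τ ≈ 7.98 μs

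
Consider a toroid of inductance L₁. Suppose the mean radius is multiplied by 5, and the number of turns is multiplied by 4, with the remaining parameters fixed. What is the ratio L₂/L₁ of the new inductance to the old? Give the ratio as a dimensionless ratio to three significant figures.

L₂/L₁ = 3.20

For a toroid, L ∝ μᵣN²A/R.
L₂/L₁ = (5)^-1 × (4)^2 = 3.20.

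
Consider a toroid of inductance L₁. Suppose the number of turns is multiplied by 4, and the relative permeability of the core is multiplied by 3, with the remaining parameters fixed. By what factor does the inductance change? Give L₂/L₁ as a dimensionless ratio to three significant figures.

For a toroid, L ∝ μᵣN²A/R.
L₂/L₁ = (4)^2 × (3) = 48.0.

L₂/L₁ = 48.0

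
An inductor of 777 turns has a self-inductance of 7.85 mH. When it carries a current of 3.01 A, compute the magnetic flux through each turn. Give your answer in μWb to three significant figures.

Φ_B ≈ 30.4 μWb

From L = NΦ_B/I, the flux per turn is Φ_B = LI/N.
Φ_B = (7.850×10^-3 H)(3.01 A)/777 = 3.041×10^-5 Wb.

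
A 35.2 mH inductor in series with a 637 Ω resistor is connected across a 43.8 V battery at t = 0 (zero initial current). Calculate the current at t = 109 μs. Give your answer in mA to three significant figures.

I ≈ 59.2 mA

τ = L/R = 3.520×10^-2/637 = 5.526×10^-5 s; final current I_∞ = ε/R = 43.8/637 = 6.876×10^-2 A.
I(t) = I_∞(1 − e^(−t/τ)) with t/τ = 1.973.
I = (6.876×10^-2)(1 − e^(−1.973)) = 5.919×10^-2 A.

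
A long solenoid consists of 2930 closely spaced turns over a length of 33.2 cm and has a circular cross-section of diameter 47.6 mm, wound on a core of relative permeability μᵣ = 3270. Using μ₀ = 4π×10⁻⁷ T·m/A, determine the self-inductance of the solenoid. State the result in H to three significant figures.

L ≈ 189 H

A = π(d/2)² = π(2.380×10^-2 m)² = 1.780×10^-3 m².
For a long solenoid, L = μ₀μᵣN²A/ℓ.
L = (4π×10⁻⁷)(3270)(2930)²(1.780×10^-3)/(0.332 m) = 189.1 H.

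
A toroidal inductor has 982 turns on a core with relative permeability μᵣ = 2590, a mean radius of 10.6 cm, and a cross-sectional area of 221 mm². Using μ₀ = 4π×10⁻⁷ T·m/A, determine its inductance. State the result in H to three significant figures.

L ≈ 1.04 H

For a thin toroid, L = μ₀μᵣN²A/(2πR).
L = (4π×10⁻⁷)(2590)(982)²(2.210×10^-4) / (2π×0.106 m) = 1.041 H.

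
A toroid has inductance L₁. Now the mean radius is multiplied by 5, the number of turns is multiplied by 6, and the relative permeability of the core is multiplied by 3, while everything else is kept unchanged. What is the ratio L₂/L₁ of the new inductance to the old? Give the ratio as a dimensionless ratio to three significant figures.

For a toroid, L ∝ μᵣN²A/R.
L₂/L₁ = (5)^-1 × (6)^2 × (3) = 21.6.

L₂/L₁ = 21.6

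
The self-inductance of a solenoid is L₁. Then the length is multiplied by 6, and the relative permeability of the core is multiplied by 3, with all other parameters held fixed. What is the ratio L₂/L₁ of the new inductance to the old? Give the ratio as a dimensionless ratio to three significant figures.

L₂/L₁ = 0.500

For a solenoid, L ∝ μᵣN²A/ℓ.
L₂/L₁ = (6)^-1 × (3) = 0.500.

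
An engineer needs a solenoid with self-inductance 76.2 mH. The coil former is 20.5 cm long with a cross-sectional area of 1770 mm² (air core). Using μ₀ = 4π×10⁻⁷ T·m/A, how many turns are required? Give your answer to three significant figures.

A = 1770 mm² = 1.770×10^-3 m².
From L = μ₀N²A/ℓ, N = √(Lℓ / (μ₀A)).
N = √[(7.620×10^-2)(0.205) / ((4π×10⁻⁷)×1.770×10^-3)] = √(7.023×10^6) ≈ 2650.1.

N ≈ 2650 turns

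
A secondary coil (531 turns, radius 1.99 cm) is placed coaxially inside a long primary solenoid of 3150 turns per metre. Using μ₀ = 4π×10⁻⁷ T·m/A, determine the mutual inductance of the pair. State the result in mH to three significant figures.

M ≈ 2.61 mH

The outer solenoid produces a uniform field B₁ = μ₀n₁I₁ across the inner coil,
so the flux linkage is N₂Φ = N₂B₁A₂ = μ₀n₁N₂A₂·I₁, giving M = μ₀n₁N₂A₂.
A₂ = πr² = π(1.990×10^-2 m)² = 1.244×10^-3 m².
M = (4π×10⁻⁷)(3150)(531)(1.244×10^-3) = 2.614996×10^-3 H.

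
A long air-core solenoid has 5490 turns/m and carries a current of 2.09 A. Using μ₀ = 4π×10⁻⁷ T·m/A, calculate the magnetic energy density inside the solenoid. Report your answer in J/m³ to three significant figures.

B = μ₀nI = (4π×10⁻⁷)(5.490×10^3)(2.09) = 1.442×10^-2 T.
u = B²/(2μ₀) = (1.442×10^-2)²/(2×4π×10⁻⁷) = 82.72 J/m³.

u ≈ 82.7 J/m³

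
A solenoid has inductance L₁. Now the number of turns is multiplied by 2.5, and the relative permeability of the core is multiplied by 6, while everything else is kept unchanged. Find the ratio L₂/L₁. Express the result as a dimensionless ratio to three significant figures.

L₂/L₁ = 37.5

For a solenoid, L ∝ μᵣN²A/ℓ.
L₂/L₁ = (2.5)^2 × (6) = 37.5.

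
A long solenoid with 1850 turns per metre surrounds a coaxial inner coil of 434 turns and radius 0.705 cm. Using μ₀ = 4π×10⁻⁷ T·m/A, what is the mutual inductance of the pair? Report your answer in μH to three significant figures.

M ≈ 158 μH

The outer solenoid produces a uniform field B₁ = μ₀n₁I₁ across the inner coil,
so the flux linkage is N₂Φ = N₂B₁A₂ = μ₀n₁N₂A₂·I₁, giving M = μ₀n₁N₂A₂.
A₂ = πr² = π(7.050×10^-3 m)² = 1.561×10^-4 m².
M = (4π×10⁻⁷)(1850)(434)(1.561×10^-4) = 1.575×10^-4 H.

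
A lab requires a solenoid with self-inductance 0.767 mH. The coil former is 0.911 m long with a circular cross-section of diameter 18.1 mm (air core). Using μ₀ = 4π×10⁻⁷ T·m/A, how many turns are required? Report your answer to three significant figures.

N ≈ 1470 turns

A = π(d/2)² = π(9.050×10^-3 m)² = 2.573×10^-4 m².
From L = μ₀N²A/ℓ, N = √(Lℓ / (μ₀A)).
N = √[(7.670×10^-4)(0.911) / ((4π×10⁻⁷)×2.573×10^-4)] = √(2.161×10^6) ≈ 1470.0.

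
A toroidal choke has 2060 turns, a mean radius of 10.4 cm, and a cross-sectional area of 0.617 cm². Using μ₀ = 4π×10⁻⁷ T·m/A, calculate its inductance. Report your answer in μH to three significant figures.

L ≈ 504 μH

For a thin toroid, L = μ₀N²A/(2πR).
L = (4π×10⁻⁷)(2060)²(6.170×10^-5) / (2π×0.104 m) = 5.035×10^-4 H.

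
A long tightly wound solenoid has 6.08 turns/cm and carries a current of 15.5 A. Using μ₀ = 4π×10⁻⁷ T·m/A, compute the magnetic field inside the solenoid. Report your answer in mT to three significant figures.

B ≈ 11.8 mT

Inside a long solenoid, B = μ₀nI.
B = (4π×10⁻⁷)(608 m⁻¹)(15.5 A) = 1.184×10^-2 T.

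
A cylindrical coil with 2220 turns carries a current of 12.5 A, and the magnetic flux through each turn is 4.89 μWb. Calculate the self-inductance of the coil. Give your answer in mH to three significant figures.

L ≈ 0.868 mH

Self-inductance is defined by L = NΦ_B/I (flux linkage over current).
L = (2220)(4.890×10^-6 Wb)/(12.5 A) = 8.6846×10^-4 H.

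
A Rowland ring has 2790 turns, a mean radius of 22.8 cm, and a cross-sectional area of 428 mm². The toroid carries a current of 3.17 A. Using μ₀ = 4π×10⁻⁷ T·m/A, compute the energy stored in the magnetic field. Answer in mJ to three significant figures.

L = μ₀N²A/(2πR) = (4π×10⁻⁷)(2790)²(4.280×10^-4)/(2π×0.228) = 2.922×10^-3 H.
U = ½LI² = ½(2.922×10^-3)(3.17)² = 1.468×10^-2 J.

U ≈ 14.7 mJ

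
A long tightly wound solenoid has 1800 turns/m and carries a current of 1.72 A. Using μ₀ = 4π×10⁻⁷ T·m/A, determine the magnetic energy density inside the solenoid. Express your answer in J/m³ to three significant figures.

B = μ₀nI = (4π×10⁻⁷)(1.800×10^3)(1.72) = 3.891×10^-3 T.
u = B²/(2μ₀) = (3.891×10^-3)²/(2×4π×10⁻⁷) = 6.023 J/m³.

u ≈ 6.02 J/m³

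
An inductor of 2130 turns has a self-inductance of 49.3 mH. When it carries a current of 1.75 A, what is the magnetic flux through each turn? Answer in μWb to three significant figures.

From L = NΦ_B/I, the flux per turn is Φ_B = LI/N.
Φ_B = (4.930×10^-2 H)(1.75 A)/2130 = 4.050×10^-5 Wb.

Φ_B ≈ 40.5 μWb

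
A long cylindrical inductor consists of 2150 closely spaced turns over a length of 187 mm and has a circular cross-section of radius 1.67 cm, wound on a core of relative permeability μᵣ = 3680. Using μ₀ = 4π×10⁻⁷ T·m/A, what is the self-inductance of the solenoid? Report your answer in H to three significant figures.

A = πr² = π(1.670×10^-2 m)² = 8.762×10^-4 m².
For a long solenoid, L = μ₀μᵣN²A/ℓ.
L = (4π×10⁻⁷)(3680)(2150)²(8.762×10^-4)/(0.187 m) = 100.2 H.

L ≈ 100 H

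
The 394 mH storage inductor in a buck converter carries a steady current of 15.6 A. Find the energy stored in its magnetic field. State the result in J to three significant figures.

Stored magnetic energy: U = ½LI².
U = ½(0.394 H)(15.6 A)² = 47.94 J.

U ≈ 47.9 J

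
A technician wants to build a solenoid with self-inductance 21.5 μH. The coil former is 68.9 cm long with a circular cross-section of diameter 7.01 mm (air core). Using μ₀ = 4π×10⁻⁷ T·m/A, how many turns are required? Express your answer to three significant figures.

A = π(d/2)² = π(3.505×10^-3 m)² = 3.859×10^-5 m².
From L = μ₀N²A/ℓ, N = √(Lℓ / (μ₀A)).
N = √[(2.150×10^-5)(0.689) / ((4π×10⁻⁷)×3.859×10^-5)] = √(3.054×10^5) ≈ 552.7.

N ≈ 553 turns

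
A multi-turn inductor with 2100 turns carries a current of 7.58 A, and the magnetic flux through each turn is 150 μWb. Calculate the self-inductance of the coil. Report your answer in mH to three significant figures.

Self-inductance is defined by L = NΦ_B/I (flux linkage over current).
L = (2100)(1.500×10^-4 Wb)/(7.58 A) = 4.156×10^-2 H.

L ≈ 41.6 mH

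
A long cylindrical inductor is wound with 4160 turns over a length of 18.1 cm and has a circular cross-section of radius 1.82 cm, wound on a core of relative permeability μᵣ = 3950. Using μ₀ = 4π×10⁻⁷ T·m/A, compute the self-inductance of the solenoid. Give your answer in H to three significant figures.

L ≈ 494 H

A = πr² = π(1.820×10^-2 m)² = 1.041×10^-3 m².
For a long solenoid, L = μ₀μᵣN²A/ℓ.
L = (4π×10⁻⁷)(3950)(4160)²(1.041×10^-3)/(0.181 m) = 493.9 H.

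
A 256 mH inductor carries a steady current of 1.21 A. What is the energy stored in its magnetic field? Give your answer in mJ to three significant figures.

Stored magnetic energy: U = ½LI².
U = ½(0.256 H)(1.21 A)² = 0.1874 J.

U ≈ 187 mJ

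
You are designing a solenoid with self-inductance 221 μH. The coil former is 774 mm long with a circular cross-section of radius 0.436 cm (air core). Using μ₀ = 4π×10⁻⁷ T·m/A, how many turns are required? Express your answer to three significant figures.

N ≈ 1510 turns

A = πr² = π(4.360×10^-3 m)² = 5.972×10^-5 m².
From L = μ₀N²A/ℓ, N = √(Lℓ / (μ₀A)).
N = √[(2.210×10^-4)(0.774) / ((4π×10⁻⁷)×5.972×10^-5)] = √(2.279×10^6) ≈ 1509.7.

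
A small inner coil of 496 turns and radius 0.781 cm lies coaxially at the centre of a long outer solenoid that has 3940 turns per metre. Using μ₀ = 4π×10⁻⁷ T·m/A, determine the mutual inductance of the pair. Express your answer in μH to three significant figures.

The outer solenoid produces a uniform field B₁ = μ₀n₁I₁ across the inner coil,
so the flux linkage is N₂Φ = N₂B₁A₂ = μ₀n₁N₂A₂·I₁, giving M = μ₀n₁N₂A₂.
A₂ = πr² = π(7.810×10^-3 m)² = 1.916×10^-4 m².
M = (4π×10⁻⁷)(3940)(496)(1.916×10^-4) = 4.706×10^-4 H.

M ≈ 471 μH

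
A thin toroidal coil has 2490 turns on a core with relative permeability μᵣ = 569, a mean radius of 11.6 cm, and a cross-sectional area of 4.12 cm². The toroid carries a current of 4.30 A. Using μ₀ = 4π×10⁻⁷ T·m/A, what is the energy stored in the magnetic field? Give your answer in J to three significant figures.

U ≈ 23.2 J

L = μ₀μᵣN²A/(2πR) = (4π×10⁻⁷)(569)(2490)²(4.120×10^-4)/(2π×0.116) = 2.506 H.
U = ½LI² = ½(2.506)(4.30)² = 23.17 J.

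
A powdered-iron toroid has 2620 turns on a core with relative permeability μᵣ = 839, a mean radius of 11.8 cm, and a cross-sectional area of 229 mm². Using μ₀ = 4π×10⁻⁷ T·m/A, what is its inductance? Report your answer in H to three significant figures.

For a thin toroid, L = μ₀μᵣN²A/(2πR).
L = (4π×10⁻⁷)(839)(2620)²(2.290×10^-4) / (2π×0.118 m) = 2.235 H.

L ≈ 2.24 H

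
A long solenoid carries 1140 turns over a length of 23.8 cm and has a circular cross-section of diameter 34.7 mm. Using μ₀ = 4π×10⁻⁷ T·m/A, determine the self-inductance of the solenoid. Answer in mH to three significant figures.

L ≈ 6.49 mH

A = π(d/2)² = π(1.735×10^-2 m)² = 9.457×10^-4 m².
For a long solenoid, L = μ₀N²A/ℓ.
L = (4π×10⁻⁷)(1140)²(9.457×10^-4)/(0.238 m) = 6.489×10^-3 H.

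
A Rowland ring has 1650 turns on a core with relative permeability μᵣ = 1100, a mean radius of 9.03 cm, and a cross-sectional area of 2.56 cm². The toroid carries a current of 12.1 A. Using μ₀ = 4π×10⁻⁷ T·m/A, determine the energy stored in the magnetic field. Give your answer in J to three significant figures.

L = μ₀μᵣN²A/(2πR) = (4π×10⁻⁷)(1100)(1650)²(2.560×10^-4)/(2π×9.030×10^-2) = 1.698 H.
U = ½LI² = ½(1.698)(12.1)² = 124.3 J.

U ≈ 124 J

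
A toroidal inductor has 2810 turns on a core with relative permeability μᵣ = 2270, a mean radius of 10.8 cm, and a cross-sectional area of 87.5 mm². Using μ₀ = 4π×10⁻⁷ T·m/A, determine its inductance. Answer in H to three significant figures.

L ≈ 2.90 H

For a thin toroid, L = μ₀μᵣN²A/(2πR).
L = (4π×10⁻⁷)(2270)(2810)²(8.750×10^-5) / (2π×0.108 m) = 2.904 H.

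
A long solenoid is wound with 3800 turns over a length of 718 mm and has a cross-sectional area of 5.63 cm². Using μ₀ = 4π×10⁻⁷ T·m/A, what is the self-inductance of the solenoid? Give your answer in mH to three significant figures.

L ≈ 14.2 mH

A = 5.63 cm² = 5.630×10^-4 m².
For a long solenoid, L = μ₀N²A/ℓ.
L = (4π×10⁻⁷)(3800)²(5.630×10^-4)/(0.718 m) = 1.423×10^-2 H.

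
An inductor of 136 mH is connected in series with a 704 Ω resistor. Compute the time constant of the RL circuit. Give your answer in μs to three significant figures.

τ ≈ 193 μs

τ = L/R = (0.136 H)/(704 Ω) = 1.932×10^-4 s.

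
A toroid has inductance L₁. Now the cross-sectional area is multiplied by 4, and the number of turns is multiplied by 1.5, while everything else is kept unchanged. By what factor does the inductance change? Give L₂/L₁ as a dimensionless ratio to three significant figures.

L₂/L₁ = 9.00

For a toroid, L ∝ μᵣN²A/R.
L₂/L₁ = (4) × (1.5)^2 = 9.00.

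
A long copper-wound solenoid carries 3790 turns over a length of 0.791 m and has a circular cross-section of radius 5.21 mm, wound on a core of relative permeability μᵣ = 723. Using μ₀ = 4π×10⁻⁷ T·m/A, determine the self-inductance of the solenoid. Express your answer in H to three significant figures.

L ≈ 1.41 H

A = πr² = π(5.210×10^-3 m)² = 8.528×10^-5 m².
For a long solenoid, L = μ₀μᵣN²A/ℓ.
L = (4π×10⁻⁷)(723)(3790)²(8.528×10^-5)/(0.791 m) = 1.407 H.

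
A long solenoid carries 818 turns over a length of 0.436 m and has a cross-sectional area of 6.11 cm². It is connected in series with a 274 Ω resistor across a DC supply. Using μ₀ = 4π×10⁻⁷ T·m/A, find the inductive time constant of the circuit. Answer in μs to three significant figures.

A = 6.11 cm² = 6.110×10^-4 m².
L = μ₀N²A/ℓ = (4π×10⁻⁷)(818)²(6.110×10^-4)/(0.436) = 1.178×10^-3 H.
τ = L/R = (1.178×10^-3)/(274) = 4.301×10^-6 s.

τ ≈ 4.30 μs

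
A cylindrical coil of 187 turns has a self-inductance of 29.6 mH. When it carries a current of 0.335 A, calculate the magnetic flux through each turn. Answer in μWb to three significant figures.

From L = NΦ_B/I, the flux per turn is Φ_B = LI/N.
Φ_B = (2.960×10^-2 H)(0.335 A)/187 = 5.303×10^-5 Wb.

Φ_B ≈ 53.0 μWb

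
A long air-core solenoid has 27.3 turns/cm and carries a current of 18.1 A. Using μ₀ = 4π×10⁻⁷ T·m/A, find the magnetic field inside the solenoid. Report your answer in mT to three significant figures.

B ≈ 62.1 mT

Inside a long solenoid, B = μ₀nI.
B = (4π×10⁻⁷)(2.730×10^3 m⁻¹)(18.1 A) = 6.209×10^-2 T.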